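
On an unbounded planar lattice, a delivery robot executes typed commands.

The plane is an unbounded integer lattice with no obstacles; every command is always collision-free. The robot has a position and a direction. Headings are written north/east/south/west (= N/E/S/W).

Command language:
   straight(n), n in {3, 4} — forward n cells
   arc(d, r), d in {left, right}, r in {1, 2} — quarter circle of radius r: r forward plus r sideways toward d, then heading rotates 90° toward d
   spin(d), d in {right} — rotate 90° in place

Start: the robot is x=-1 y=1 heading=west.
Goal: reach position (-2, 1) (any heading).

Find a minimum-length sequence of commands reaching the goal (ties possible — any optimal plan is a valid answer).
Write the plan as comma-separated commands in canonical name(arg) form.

t0: x=-1 y=1 heading=west
[1] after arc(right, 2): x=-3 y=3 heading=north
[2] after arc(right, 1): x=-2 y=4 heading=east
[3] after spin(right): x=-2 y=4 heading=south
[4] after straight(3): x=-2 y=1 heading=south
minimal: 4 command(s), checked below 4.

arc(right, 2), arc(right, 1), spin(right), straight(3)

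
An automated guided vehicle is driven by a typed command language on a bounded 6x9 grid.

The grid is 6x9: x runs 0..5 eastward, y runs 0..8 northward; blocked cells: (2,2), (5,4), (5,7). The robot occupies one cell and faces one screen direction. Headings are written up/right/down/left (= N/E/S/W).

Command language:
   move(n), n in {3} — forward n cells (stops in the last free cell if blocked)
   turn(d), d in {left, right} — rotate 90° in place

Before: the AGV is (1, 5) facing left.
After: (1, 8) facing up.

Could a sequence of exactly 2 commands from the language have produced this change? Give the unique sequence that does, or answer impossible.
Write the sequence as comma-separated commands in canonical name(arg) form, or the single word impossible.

key: cell and facing (now N) both changed — the 2 commands mix motion and turning
t0: (1, 5) facing left
1. turn(right) → (1, 5) facing up
2. move(3) → (1, 8) facing up
all 9 alternatives checked — unique.

turn(right), move(3)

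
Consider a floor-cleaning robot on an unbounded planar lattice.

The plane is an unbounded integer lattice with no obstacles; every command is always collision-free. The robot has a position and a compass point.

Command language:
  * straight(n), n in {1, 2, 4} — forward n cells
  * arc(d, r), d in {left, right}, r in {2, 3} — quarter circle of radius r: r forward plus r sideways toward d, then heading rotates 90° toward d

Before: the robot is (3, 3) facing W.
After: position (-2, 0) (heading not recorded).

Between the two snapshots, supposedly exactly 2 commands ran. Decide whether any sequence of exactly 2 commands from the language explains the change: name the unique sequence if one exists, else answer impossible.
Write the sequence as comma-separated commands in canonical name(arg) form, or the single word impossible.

straight(2), arc(left, 3)

key: running arc(left, 3) before straight(2) would end elsewhere — order is forced
start: (3, 3) facing W
step 1 (straight(2)): (1, 3) facing W
step 2 (arc(left, 3)): (-2, 0) facing S
all 49 alternatives checked — unique.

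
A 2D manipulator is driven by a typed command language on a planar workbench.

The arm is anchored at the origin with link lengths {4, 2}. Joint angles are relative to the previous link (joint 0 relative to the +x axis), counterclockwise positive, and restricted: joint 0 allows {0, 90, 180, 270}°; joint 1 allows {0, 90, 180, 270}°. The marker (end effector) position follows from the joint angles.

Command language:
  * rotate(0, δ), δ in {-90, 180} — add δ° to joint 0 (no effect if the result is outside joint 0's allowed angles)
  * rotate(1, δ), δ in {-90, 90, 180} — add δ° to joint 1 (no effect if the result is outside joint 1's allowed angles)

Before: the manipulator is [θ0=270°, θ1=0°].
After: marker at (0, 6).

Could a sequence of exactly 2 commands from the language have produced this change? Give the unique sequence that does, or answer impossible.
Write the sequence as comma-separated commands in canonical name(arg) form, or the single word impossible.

initial: [θ0=270°, θ1=0°]
[1] after rotate(0, -90): [θ0=180°, θ1=0°]
[2] after rotate(0, -90): [θ0=90°, θ1=0°]
no other 2-command option fits: unique.

rotate(0, -90), rotate(0, -90)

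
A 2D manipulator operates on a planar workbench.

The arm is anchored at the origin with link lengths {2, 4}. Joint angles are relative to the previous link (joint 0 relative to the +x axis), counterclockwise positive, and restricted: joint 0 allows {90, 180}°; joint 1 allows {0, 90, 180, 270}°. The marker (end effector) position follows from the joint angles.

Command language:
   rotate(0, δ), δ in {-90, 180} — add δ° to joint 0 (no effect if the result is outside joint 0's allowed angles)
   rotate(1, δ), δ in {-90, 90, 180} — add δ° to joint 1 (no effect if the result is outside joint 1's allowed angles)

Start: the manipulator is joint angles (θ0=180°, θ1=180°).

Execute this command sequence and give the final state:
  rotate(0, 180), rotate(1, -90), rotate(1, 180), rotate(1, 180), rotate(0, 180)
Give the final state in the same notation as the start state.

joint angles (θ0=180°, θ1=90°)

initial: joint angles (θ0=180°, θ1=180°)
step 1 (rotate(0, 180)): joint angles (θ0=180°, θ1=180°)
step 2 (rotate(1, -90)): joint angles (θ0=180°, θ1=90°)
step 3 (rotate(1, 180)): joint angles (θ0=180°, θ1=270°)
step 4 (rotate(1, 180)): joint angles (θ0=180°, θ1=90°)
step 5 (rotate(0, 180)): joint angles (θ0=180°, θ1=90°)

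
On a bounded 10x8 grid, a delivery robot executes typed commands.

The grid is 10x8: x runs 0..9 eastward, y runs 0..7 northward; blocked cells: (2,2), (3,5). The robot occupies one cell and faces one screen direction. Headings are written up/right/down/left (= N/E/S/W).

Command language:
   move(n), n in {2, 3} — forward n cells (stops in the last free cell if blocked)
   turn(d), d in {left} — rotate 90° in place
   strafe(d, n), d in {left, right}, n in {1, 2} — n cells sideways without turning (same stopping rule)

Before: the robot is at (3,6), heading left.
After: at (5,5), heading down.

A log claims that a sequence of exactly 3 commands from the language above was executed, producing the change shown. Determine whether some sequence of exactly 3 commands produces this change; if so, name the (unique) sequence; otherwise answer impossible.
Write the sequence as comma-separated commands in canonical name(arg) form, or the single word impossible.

impossible

no 3-step route produces this change.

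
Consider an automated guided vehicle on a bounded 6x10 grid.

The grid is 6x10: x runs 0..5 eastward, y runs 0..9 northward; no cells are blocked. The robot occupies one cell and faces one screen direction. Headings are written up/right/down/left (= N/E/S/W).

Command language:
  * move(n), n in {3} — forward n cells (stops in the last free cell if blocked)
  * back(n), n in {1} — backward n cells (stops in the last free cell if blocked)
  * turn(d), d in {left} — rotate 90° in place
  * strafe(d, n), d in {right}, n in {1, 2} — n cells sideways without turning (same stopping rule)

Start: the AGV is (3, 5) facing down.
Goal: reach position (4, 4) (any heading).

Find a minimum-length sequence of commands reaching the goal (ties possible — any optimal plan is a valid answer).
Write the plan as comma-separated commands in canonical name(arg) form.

from: (3, 5) facing down
[1] after turn(left): (3, 5) facing right
[2] after move(3): (5, 5) facing right
[3] after strafe(right, 1): (5, 4) facing right
[4] after back(1): (4, 4) facing right
nothing shorter than 4 reaches the goal.

turn(left), move(3), strafe(right, 1), back(1)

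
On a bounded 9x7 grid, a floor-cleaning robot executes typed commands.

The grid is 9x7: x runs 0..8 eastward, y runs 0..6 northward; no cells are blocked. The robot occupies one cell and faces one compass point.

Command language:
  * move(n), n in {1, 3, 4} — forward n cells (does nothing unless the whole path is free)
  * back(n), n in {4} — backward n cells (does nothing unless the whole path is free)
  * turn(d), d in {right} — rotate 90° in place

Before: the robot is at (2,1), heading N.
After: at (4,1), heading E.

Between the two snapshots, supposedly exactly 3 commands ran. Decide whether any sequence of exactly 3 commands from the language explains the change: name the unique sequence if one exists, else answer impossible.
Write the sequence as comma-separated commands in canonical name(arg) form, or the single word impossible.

key: cell and facing (now E) both changed — the 3 commands mix motion and turning
t0: at (2,1), heading N
t=1 turn(right) ⇒ at (2,1), heading E
t=2 move(1) ⇒ at (3,1), heading E
t=3 move(1) ⇒ at (4,1), heading E
no rival 3-sequence matches.

turn(right), move(1), move(1)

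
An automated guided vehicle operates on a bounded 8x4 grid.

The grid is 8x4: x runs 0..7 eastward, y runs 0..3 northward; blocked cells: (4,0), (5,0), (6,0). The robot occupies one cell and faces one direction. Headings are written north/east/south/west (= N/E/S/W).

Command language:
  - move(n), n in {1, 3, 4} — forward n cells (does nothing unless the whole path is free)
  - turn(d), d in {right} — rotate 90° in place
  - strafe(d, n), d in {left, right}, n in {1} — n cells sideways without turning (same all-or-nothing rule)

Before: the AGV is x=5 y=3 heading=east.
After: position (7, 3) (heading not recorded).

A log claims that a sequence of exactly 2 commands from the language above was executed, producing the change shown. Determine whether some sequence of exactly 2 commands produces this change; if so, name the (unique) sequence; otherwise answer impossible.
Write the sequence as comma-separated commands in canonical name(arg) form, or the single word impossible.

begin: x=5 y=3 heading=east
step 1 (move(1)): x=6 y=3 heading=east
step 2 (move(1)): x=7 y=3 heading=east
no other 2-command option fits: unique.

move(1), move(1)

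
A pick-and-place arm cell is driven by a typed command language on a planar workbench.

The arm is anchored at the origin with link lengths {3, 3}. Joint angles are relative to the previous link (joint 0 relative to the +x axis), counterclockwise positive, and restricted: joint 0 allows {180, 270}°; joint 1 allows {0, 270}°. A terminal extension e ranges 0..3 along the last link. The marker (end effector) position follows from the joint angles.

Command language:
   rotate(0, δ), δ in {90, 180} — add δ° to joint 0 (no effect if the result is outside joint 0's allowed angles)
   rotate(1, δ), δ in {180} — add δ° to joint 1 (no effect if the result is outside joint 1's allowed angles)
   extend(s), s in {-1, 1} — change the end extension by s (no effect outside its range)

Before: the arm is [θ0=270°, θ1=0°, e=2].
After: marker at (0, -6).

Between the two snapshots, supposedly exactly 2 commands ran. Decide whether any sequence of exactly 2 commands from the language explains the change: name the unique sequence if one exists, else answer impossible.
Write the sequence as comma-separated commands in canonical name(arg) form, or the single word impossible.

extend(-1), extend(-1)

from: [θ0=270°, θ1=0°, e=2]
[1] after extend(-1): [θ0=270°, θ1=0°, e=1]
[2] after extend(-1): [θ0=270°, θ1=0°, e=0]
no other 2-command option fits: unique.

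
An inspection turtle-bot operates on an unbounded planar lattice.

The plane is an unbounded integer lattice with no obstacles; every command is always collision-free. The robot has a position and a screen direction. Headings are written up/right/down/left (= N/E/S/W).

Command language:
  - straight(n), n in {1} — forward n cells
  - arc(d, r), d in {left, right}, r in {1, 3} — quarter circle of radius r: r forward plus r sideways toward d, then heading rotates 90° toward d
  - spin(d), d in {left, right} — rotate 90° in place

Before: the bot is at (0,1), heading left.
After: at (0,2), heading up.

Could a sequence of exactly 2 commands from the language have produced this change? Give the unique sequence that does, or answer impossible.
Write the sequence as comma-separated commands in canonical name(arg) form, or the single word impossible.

key: running straight(1) before spin(right) would end elsewhere — order is forced
from: at (0,1), heading left
1. spin(right) → at (0,1), heading up
2. straight(1) → at (0,2), heading up
all 49 alternatives checked — unique.

spin(right), straight(1)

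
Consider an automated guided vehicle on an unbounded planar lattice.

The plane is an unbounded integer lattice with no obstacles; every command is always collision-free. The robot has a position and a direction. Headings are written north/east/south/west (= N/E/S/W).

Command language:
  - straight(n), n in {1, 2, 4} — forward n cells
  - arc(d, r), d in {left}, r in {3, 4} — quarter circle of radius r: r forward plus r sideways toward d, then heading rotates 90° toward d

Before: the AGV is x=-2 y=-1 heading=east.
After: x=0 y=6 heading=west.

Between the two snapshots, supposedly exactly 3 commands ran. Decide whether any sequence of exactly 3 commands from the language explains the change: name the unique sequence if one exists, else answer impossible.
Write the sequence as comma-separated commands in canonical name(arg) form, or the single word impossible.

key: position moved to (0,6) AND the heading swung to W — translation plus rotation needed
begin: x=-2 y=-1 heading=east
1. straight(1) → x=-1 y=-1 heading=east
2. arc(left, 4) → x=3 y=3 heading=north
3. arc(left, 3) → x=0 y=6 heading=west
all 125 alternatives checked — unique.

straight(1), arc(left, 4), arc(left, 3)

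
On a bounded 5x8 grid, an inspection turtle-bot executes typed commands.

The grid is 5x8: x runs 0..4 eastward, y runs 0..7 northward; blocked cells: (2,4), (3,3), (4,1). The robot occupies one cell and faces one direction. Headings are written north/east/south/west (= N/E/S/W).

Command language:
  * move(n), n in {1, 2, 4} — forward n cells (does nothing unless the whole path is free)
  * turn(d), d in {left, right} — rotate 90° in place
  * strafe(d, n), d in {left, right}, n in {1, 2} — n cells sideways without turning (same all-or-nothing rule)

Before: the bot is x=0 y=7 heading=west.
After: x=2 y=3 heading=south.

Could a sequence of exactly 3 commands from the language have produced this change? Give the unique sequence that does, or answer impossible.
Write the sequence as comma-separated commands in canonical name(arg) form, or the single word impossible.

turn(left), move(4), strafe(left, 2)

key: position moved to (2,3) AND the heading swung to S — translation plus rotation needed
from: x=0 y=7 heading=west
step 1 (turn(left)): x=0 y=7 heading=south
step 2 (move(4)): x=0 y=3 heading=south
step 3 (strafe(left, 2)): x=2 y=3 heading=south
uniquely the one of 729 3-step routes that fits.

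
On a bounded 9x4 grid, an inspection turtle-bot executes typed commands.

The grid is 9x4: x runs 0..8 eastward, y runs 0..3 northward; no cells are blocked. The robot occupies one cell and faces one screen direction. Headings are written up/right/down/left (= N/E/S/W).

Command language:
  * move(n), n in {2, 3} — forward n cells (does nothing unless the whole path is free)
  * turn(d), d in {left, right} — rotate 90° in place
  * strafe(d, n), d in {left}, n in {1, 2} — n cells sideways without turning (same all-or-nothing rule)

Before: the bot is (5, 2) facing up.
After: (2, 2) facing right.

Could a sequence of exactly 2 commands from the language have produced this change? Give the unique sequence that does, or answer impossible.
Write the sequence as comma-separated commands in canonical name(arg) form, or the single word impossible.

impossible

checked all 2-command options: none fits.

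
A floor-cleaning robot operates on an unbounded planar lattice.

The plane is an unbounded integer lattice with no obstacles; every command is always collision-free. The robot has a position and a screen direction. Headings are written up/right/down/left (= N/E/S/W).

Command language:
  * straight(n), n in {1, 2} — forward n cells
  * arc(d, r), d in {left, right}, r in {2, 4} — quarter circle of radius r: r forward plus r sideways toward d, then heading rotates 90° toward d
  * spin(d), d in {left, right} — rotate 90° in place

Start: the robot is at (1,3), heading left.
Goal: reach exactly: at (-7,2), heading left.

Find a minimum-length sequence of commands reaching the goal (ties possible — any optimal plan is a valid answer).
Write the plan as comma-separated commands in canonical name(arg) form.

arc(right, 2), arc(left, 2), spin(left), straight(1), arc(right, 4)

start: at (1,3), heading left
[1] after arc(right, 2): at (-1,5), heading up
[2] after arc(left, 2): at (-3,7), heading left
[3] after spin(left): at (-3,7), heading down
[4] after straight(1): at (-3,6), heading down
[5] after arc(right, 4): at (-7,2), heading left
shorter routes all fall short; 5 is best.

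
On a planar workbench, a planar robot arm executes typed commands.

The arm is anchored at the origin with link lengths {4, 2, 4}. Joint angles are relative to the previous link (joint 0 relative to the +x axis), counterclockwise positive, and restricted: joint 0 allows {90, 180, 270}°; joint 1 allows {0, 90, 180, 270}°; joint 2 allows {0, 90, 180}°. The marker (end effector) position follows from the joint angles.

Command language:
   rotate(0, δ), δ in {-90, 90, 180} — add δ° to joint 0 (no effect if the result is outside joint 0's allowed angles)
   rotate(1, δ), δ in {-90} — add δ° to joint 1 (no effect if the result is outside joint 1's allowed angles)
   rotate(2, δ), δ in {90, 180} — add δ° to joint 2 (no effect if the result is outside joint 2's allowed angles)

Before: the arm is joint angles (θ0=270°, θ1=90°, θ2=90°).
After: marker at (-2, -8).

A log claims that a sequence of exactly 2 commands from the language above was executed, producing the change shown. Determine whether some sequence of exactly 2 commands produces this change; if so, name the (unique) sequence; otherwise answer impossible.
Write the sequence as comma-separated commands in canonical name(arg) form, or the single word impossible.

from: joint angles (θ0=270°, θ1=90°, θ2=90°)
t=1 rotate(1, -90) ⇒ joint angles (θ0=270°, θ1=0°, θ2=90°)
t=2 rotate(1, -90) ⇒ joint angles (θ0=270°, θ1=270°, θ2=90°)
no rival 2-sequence matches.

rotate(1, -90), rotate(1, -90)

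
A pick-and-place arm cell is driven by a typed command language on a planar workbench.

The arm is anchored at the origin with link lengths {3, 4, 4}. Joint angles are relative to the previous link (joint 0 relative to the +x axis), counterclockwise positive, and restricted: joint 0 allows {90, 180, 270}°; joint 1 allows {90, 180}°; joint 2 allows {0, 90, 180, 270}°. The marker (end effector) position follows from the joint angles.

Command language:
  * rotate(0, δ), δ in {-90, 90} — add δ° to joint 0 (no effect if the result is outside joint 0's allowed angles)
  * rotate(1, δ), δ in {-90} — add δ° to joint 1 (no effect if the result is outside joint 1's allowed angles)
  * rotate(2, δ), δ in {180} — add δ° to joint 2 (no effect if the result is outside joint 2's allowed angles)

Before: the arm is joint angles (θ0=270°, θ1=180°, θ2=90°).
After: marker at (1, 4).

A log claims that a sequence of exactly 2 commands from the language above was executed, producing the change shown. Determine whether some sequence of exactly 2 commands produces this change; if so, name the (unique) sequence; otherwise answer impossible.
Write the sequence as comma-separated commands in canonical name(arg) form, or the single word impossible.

key: running rotate(0, -90) before rotate(0, 90) would end elsewhere — order is forced
t0: joint angles (θ0=270°, θ1=180°, θ2=90°)
step 1 (rotate(0, 90)): joint angles (θ0=270°, θ1=180°, θ2=90°)
step 2 (rotate(0, -90)): joint angles (θ0=180°, θ1=180°, θ2=90°)
no rival 2-sequence matches.

rotate(0, 90), rotate(0, -90)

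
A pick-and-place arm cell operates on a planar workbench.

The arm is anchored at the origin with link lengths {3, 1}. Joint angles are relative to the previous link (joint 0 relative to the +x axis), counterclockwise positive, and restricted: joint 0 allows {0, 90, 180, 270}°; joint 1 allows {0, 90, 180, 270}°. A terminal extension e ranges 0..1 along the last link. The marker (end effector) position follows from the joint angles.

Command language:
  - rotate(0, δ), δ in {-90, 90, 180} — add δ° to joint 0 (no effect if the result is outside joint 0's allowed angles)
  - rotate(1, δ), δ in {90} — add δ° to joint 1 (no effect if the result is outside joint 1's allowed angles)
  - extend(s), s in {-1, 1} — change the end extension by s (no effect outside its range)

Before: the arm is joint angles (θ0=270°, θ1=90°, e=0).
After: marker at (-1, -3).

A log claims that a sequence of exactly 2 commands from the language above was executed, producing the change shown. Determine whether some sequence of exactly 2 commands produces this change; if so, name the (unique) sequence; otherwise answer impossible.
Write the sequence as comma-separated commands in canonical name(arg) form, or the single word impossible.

initial: joint angles (θ0=270°, θ1=90°, e=0)
[1] after rotate(1, 90): joint angles (θ0=270°, θ1=180°, e=0)
[2] after rotate(1, 90): joint angles (θ0=270°, θ1=270°, e=0)
no rival 2-sequence matches.

rotate(1, 90), rotate(1, 90)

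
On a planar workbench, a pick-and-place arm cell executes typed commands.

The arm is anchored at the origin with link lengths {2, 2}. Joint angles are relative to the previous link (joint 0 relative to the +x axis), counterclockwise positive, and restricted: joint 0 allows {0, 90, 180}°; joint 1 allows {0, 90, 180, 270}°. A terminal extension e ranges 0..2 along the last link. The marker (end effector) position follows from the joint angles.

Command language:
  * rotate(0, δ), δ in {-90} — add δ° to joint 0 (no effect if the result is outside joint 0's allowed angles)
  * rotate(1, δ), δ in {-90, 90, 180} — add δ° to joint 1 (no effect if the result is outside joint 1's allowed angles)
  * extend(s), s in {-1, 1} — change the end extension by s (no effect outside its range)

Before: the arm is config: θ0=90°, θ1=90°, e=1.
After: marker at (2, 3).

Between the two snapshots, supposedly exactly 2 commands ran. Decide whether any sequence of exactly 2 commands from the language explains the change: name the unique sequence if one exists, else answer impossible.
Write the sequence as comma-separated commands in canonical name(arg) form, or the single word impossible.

rotate(0, -90), rotate(0, -90)

initial: config: θ0=90°, θ1=90°, e=1
1. rotate(0, -90) → config: θ0=0°, θ1=90°, e=1
2. rotate(0, -90) → config: θ0=0°, θ1=90°, e=1
uniquely the one of 36 2-step routes that fits.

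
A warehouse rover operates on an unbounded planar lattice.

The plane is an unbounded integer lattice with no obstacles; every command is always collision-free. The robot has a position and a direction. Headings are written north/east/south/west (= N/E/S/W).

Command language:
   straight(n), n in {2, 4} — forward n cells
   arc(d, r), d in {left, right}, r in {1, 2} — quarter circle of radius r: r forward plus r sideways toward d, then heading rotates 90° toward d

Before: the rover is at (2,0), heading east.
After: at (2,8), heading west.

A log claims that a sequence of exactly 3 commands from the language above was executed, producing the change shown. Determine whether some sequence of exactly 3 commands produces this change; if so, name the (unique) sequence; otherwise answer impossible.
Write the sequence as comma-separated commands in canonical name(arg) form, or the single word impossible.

arc(left, 2), straight(4), arc(left, 2)

key: cell and facing (now W) both changed — the 3 commands mix motion and turning
initial: at (2,0), heading east
t=1 arc(left, 2) ⇒ at (4,2), heading north
t=2 straight(4) ⇒ at (4,6), heading north
t=3 arc(left, 2) ⇒ at (2,8), heading west
all 216 alternatives checked — unique.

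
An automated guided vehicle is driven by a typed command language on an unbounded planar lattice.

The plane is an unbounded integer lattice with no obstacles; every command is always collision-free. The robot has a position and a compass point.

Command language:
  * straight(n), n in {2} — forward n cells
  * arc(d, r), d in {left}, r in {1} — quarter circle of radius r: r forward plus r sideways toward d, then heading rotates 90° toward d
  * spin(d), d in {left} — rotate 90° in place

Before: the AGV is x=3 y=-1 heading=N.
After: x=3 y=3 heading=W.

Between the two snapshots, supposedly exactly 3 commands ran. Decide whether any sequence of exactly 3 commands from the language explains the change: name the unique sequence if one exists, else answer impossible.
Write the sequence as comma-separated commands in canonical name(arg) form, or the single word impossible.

key: order matters: swapping straight(2) and spin(left) lands elsewhere
initial: x=3 y=-1 heading=N
1. straight(2) → x=3 y=1 heading=N
2. straight(2) → x=3 y=3 heading=N
3. spin(left) → x=3 y=3 heading=W
all 27 alternatives checked — unique.

straight(2), straight(2), spin(left)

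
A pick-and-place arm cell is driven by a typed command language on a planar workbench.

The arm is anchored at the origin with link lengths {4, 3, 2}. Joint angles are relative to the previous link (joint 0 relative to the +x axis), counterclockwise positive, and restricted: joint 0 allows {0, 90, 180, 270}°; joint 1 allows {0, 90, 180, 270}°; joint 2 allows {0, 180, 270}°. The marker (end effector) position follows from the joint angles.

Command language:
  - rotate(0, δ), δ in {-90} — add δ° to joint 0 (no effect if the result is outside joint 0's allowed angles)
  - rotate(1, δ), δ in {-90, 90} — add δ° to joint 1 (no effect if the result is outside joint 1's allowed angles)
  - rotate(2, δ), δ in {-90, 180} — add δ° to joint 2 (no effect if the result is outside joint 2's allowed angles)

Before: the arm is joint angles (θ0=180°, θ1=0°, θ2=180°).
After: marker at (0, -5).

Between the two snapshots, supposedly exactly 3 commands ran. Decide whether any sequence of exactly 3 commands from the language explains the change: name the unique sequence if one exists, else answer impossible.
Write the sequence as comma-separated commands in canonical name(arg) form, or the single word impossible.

rotate(0, -90), rotate(0, -90), rotate(0, -90)

t0: joint angles (θ0=180°, θ1=0°, θ2=180°)
1. rotate(0, -90) → joint angles (θ0=90°, θ1=0°, θ2=180°)
2. rotate(0, -90) → joint angles (θ0=0°, θ1=0°, θ2=180°)
3. rotate(0, -90) → joint angles (θ0=270°, θ1=0°, θ2=180°)
uniquely the one of 125 3-step routes that fits.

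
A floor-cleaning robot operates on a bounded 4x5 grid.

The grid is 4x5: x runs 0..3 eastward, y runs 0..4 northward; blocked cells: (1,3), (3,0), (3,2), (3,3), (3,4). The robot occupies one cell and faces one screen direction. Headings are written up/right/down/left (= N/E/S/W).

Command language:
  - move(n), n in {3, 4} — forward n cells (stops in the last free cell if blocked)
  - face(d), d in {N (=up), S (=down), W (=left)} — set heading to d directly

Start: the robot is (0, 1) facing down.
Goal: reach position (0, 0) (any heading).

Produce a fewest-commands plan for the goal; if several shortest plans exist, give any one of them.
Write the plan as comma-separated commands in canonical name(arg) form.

from: (0, 1) facing down
[1] after move(3): (0, 0) facing down
nothing shorter than 1 reaches the goal.

move(3)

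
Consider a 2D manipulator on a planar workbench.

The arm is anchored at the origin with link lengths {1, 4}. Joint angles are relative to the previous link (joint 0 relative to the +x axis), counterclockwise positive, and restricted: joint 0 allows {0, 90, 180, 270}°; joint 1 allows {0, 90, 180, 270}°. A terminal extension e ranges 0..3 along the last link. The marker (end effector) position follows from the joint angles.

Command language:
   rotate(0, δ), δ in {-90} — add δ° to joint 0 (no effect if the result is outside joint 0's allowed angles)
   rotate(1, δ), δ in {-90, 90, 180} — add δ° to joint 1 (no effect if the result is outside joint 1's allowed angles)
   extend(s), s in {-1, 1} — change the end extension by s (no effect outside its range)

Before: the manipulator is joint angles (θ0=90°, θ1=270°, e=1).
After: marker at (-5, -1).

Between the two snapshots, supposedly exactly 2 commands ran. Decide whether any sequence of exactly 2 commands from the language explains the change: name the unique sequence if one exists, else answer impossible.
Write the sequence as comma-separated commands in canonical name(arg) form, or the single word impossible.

initial: joint angles (θ0=90°, θ1=270°, e=1)
t=1 rotate(0, -90) ⇒ joint angles (θ0=0°, θ1=270°, e=1)
t=2 rotate(0, -90) ⇒ joint angles (θ0=270°, θ1=270°, e=1)
no rival 2-sequence matches.

rotate(0, -90), rotate(0, -90)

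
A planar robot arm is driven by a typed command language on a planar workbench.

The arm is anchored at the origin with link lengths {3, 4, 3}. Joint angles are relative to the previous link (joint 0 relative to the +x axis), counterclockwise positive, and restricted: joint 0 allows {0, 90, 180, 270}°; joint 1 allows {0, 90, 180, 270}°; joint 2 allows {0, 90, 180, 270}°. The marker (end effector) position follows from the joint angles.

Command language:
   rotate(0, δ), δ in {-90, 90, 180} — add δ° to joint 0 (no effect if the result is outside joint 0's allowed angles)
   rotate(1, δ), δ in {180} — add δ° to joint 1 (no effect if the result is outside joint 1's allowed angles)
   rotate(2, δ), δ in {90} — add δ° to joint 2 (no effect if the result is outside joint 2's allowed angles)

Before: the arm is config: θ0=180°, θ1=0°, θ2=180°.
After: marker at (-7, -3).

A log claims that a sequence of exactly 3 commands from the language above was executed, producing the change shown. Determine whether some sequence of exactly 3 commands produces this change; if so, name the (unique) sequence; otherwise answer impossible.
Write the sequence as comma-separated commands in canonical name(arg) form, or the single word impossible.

begin: config: θ0=180°, θ1=0°, θ2=180°
1. rotate(2, 90) → config: θ0=180°, θ1=0°, θ2=270°
2. rotate(2, 90) → config: θ0=180°, θ1=0°, θ2=0°
3. rotate(2, 90) → config: θ0=180°, θ1=0°, θ2=90°
no rival 3-sequence matches.

rotate(2, 90), rotate(2, 90), rotate(2, 90)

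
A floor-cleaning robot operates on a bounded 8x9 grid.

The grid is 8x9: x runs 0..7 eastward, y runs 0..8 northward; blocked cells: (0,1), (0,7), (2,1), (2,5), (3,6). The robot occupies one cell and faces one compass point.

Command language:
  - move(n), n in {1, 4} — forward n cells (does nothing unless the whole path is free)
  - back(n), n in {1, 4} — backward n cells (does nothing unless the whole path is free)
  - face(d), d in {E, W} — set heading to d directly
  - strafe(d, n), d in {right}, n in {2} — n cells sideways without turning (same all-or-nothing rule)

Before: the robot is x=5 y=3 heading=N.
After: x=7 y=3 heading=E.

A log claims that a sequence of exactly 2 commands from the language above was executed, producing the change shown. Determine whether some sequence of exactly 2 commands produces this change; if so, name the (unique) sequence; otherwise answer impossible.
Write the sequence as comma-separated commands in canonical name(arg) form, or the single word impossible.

strafe(right, 2), face(E)

key: running face(E) before strafe(right, 2) would end elsewhere — order is forced
begin: x=5 y=3 heading=N
step 1 (strafe(right, 2)): x=7 y=3 heading=N
step 2 (face(E)): x=7 y=3 heading=E
no other 2-command option fits: unique.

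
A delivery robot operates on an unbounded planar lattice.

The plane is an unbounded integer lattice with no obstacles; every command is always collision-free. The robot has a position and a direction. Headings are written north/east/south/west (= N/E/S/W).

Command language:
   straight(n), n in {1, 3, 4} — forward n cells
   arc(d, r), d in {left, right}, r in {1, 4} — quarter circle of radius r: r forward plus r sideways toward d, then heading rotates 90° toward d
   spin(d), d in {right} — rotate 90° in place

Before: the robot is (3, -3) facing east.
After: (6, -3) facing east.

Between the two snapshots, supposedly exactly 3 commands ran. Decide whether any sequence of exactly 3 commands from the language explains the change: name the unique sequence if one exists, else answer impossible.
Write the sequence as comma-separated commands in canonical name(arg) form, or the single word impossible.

key: still facing E at the end — nothing in the sequence rotates
initial: (3, -3) facing east
1. straight(1) → (4, -3) facing east
2. straight(1) → (5, -3) facing east
3. straight(1) → (6, -3) facing east
no other 3-command option fits: unique.

straight(1), straight(1), straight(1)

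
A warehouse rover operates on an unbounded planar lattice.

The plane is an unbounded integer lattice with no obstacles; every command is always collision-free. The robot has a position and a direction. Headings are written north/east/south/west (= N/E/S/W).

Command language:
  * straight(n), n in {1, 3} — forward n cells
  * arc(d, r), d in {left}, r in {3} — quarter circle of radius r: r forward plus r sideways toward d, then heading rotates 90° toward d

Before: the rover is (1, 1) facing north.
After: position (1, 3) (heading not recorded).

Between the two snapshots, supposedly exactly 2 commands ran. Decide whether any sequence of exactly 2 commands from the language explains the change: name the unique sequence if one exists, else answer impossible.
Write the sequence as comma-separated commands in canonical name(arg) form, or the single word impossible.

straight(1), straight(1)

from: (1, 1) facing north
step 1 (straight(1)): (1, 2) facing north
step 2 (straight(1)): (1, 3) facing north
no other 2-command option fits: unique.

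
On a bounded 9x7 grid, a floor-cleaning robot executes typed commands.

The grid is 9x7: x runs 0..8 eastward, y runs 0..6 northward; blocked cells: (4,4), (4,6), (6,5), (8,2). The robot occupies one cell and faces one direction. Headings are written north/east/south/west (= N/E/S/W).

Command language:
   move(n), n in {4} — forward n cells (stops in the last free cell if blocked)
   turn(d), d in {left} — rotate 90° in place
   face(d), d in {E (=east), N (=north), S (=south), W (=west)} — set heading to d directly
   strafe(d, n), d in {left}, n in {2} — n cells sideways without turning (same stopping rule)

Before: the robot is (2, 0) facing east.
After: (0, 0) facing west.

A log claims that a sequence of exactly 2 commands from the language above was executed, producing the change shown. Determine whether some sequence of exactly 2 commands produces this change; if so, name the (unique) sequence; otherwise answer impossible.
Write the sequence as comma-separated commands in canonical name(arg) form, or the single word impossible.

key: running move(4) before face(W) would end elsewhere — order is forced
initial: (2, 0) facing east
t=1 face(W) ⇒ (2, 0) facing west
t=2 move(4) ⇒ (0, 0) facing west
no rival 2-sequence matches.

face(W), move(4)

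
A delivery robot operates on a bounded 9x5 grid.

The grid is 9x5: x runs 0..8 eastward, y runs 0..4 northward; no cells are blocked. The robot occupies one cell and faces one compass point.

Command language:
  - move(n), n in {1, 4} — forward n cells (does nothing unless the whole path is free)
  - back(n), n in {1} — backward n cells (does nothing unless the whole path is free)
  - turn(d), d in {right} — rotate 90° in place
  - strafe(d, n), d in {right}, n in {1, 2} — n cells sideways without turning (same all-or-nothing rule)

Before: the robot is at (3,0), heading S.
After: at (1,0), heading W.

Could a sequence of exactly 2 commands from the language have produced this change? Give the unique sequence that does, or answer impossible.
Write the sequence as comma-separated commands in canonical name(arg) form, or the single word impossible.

key: order matters: swapping strafe(right, 2) and turn(right) lands elsewhere
from: at (3,0), heading S
t=1 strafe(right, 2) ⇒ at (1,0), heading S
t=2 turn(right) ⇒ at (1,0), heading W
uniquely the one of 36 2-step routes that fits.

strafe(right, 2), turn(right)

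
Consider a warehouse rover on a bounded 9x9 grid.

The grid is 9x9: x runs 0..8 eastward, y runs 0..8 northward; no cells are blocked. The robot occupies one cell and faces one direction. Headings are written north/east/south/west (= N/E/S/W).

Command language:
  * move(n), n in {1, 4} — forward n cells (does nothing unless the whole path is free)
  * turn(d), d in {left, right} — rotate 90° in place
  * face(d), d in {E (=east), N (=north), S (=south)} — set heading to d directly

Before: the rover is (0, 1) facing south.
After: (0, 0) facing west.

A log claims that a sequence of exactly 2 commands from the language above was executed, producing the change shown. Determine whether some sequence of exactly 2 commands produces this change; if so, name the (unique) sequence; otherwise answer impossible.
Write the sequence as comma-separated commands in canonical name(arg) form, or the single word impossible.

key: running turn(right) before move(1) would end elsewhere — order is forced
from: (0, 1) facing south
[1] after move(1): (0, 0) facing south
[2] after turn(right): (0, 0) facing west
no rival 2-sequence matches.

move(1), turn(right)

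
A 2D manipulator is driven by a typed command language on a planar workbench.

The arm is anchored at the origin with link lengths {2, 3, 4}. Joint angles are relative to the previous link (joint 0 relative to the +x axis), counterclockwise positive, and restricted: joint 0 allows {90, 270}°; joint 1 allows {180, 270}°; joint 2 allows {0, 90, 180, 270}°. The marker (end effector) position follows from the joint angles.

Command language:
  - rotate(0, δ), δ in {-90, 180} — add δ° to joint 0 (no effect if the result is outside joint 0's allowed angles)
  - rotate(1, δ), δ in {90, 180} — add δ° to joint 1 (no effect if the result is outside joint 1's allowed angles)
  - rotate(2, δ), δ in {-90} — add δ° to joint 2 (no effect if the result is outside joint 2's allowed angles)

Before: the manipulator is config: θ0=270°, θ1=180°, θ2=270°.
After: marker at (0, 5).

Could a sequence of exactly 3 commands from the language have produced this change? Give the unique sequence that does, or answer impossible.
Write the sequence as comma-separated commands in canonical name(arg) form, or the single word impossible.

begin: config: θ0=270°, θ1=180°, θ2=270°
step 1 (rotate(2, -90)): config: θ0=270°, θ1=180°, θ2=180°
step 2 (rotate(2, -90)): config: θ0=270°, θ1=180°, θ2=90°
step 3 (rotate(2, -90)): config: θ0=270°, θ1=180°, θ2=0°
no rival 3-sequence matches.

rotate(2, -90), rotate(2, -90), rotate(2, -90)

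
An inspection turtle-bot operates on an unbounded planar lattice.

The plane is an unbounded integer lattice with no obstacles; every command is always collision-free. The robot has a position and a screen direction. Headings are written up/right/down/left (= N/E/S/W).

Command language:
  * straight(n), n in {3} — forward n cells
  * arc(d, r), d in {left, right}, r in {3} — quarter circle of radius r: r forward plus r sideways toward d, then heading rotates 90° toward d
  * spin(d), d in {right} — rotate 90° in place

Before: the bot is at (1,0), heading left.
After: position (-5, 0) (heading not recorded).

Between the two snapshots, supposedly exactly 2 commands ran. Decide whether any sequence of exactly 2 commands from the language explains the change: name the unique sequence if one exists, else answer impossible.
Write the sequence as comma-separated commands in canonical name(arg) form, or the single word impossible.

straight(3), straight(3)

initial: at (1,0), heading left
[1] after straight(3): at (-2,0), heading left
[2] after straight(3): at (-5,0), heading left
uniquely the one of 16 2-step routes that fits.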